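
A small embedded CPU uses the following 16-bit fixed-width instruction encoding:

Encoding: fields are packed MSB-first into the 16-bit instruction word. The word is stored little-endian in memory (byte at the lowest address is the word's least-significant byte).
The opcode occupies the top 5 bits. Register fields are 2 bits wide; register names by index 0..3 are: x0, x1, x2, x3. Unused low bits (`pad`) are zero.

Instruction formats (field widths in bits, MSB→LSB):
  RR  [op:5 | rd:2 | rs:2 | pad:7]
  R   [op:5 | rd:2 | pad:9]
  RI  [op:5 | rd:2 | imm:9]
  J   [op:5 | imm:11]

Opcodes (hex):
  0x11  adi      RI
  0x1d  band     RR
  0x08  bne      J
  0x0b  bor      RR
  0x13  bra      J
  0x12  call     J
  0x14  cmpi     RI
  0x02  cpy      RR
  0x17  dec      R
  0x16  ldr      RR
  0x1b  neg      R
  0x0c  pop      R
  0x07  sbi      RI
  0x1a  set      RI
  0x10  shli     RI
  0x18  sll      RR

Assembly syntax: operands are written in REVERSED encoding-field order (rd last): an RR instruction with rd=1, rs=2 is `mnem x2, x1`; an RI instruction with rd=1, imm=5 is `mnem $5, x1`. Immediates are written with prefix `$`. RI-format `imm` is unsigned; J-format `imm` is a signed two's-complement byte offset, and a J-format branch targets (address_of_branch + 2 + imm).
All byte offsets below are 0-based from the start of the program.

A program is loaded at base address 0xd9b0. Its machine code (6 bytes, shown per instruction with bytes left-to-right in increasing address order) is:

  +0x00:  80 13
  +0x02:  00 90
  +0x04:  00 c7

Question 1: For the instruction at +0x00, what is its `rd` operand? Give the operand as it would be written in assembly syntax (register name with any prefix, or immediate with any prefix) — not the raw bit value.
x1

[00] 80 13 → 0x1380
  opcode bits[15:11]=0x2: cpy/RR
  [10:9] rd=1 = x1
  [8:7] rs=3 = x3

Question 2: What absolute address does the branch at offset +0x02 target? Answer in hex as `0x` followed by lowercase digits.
[02] 00 90 → 0x9000
  top 5b → 0x12 → call [J]
  imm: (w>>0)&0x7ff=0x0 → $0
  target = base 0xd9b0 + off 0x02 + 2 + imm 0 = 0xd9b4

0xd9b4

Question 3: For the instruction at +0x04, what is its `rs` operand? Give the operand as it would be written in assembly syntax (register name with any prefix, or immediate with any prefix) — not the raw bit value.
x2

@+04  little-endian(00 c7) = 0xc700
  opcode bits[15:11]=0x18: sll/RR
  [10:9] rd=3 = x3
  [8:7] rs=2 = x2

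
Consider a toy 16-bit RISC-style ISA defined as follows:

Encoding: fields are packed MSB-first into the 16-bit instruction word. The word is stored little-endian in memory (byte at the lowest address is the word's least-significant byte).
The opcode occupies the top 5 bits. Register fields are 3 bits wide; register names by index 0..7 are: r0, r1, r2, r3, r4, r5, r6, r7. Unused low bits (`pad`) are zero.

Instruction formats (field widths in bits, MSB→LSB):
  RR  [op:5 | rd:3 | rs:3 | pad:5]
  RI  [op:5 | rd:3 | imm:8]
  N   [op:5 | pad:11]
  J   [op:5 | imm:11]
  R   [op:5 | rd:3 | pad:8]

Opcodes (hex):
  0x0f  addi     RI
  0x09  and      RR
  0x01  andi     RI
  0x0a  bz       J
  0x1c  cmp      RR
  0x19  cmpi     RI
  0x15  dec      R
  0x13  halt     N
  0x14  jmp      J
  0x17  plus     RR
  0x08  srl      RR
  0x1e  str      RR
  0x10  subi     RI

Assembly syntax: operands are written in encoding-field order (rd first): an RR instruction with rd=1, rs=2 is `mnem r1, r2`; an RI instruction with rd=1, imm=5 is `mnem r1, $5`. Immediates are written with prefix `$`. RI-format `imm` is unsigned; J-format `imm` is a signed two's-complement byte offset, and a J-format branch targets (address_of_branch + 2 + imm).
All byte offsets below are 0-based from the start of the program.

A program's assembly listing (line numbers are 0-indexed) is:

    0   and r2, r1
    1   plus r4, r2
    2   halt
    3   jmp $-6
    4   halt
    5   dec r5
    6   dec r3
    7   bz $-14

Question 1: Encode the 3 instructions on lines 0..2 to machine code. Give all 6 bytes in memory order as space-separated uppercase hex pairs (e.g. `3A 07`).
20 4A 40 BC 00 98

L0: and op=0x9:5|rd=2:3|rs=1:3|pad=0:5 ⇒ 0x4a20 ⇒ little 20 4a
L1: plus op=0x17:5|rd=4:3|rs=2:3|pad=0:5 ⇒ 0xbc40 ⇒ little 40 bc
L2: halt op=0x13:5|pad=0:11 ⇒ 0x9800 ⇒ little 00 98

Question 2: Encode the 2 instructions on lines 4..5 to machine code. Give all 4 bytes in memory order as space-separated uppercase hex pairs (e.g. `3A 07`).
00 98 00 AD

line 4 (halt): pack op=0x13:5|pad=0:11 = 0x9800; little→ 00 98
line 5 (dec): pack op=0x15:5|rd=5:3|pad=0:8 = 0xad00; little→ 00 ad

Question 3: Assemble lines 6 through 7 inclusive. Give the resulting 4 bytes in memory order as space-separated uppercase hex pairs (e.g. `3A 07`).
L6: dec op=0x15:5|rd=3:3|pad=0:8 ⇒ 0xab00 ⇒ little 00 ab
L7: bz op=0xa:5|imm=-14:11 ⇒ 0x57f2 ⇒ little f2 57

00 AB F2 57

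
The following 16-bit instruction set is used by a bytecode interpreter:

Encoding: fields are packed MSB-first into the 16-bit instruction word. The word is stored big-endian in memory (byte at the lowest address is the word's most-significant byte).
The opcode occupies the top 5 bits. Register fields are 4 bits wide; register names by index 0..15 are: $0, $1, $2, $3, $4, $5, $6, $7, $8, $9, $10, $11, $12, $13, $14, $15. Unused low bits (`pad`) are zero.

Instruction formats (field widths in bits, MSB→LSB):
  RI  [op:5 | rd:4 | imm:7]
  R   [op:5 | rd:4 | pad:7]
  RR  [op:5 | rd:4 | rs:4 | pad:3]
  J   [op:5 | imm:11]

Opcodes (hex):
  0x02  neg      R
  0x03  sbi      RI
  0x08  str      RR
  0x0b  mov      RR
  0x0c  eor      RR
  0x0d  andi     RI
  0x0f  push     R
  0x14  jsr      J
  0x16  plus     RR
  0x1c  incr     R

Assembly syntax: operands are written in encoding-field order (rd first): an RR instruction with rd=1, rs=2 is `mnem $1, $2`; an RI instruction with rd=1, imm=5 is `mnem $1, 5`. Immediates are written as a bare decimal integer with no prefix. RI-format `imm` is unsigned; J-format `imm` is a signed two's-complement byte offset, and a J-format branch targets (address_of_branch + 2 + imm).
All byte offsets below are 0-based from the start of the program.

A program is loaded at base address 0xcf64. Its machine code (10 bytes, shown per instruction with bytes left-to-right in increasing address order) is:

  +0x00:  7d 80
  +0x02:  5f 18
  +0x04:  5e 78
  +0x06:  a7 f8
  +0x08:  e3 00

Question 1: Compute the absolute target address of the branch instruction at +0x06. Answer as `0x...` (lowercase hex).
off 0x06: read a7 f8 as big → 0xa7f8
  top 5b → 0x14 → jsr [J]
  imm: (w>>0)&0x7ff=0x7f8 (s11→-8) → -8
  target = base 0xcf64 + off 0x06 + 2 + imm -8 = 0xcf64

0xcf64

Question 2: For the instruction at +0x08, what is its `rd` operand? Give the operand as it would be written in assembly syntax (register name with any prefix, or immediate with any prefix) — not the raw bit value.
@+08  big-endian(e3 00) = 0xe300
  opcode bits[15:11]=0x1c: incr/R
  rd: (w>>7)&0xf=0x6 → $6

$6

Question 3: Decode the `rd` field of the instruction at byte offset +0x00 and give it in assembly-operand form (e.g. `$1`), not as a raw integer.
[00] 7d 80 → 0x7d80
  op=0x7d80>>11=0xf ⇒ push (R)
  rd: (w>>7)&0xf=0xb → $11

$11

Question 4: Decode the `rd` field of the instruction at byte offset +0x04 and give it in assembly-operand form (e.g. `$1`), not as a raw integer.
off 0x04: read 5e 78 as big → 0x5e78
  opcode bits[15:11]=0xb: mov/RR
  [10:7] rd=12 = $12
  [6:3] rs=15 = $15

$12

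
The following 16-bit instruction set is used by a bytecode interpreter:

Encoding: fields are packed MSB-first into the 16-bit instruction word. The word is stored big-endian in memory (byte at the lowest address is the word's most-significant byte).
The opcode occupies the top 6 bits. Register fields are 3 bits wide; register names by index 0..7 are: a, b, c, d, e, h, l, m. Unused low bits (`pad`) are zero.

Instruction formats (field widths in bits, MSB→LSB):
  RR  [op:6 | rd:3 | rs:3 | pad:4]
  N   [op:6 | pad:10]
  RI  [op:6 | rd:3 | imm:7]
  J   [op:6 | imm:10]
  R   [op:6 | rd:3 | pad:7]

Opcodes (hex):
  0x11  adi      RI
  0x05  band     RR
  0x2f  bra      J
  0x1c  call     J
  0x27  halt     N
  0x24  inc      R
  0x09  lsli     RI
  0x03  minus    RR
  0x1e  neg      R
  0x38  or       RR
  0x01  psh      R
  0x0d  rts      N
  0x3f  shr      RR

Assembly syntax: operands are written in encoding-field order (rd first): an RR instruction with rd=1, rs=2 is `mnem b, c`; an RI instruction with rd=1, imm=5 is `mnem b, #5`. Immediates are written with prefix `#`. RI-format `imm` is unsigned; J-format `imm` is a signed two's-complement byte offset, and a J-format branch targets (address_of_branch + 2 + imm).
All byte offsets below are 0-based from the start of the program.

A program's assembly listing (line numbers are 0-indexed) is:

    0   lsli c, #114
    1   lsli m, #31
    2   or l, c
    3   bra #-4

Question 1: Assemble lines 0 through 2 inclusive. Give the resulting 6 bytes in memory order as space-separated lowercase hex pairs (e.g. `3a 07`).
25 72 27 9f e3 20

0. lsli fields op=0x9:6|rd=2:3|imm=114:7 → word 2572h → 25 72
1. lsli fields op=0x9:6|rd=7:3|imm=31:7 → word 279fh → 27 9f
2. or fields op=0x38:6|rd=6:3|rs=2:3|pad=0:4 → word e320h → e3 20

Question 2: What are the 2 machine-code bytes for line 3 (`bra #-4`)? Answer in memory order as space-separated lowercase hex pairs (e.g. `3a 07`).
3. bra fields op=0x2f:6|imm=-4:10 → word bffch → bf fc

bf fc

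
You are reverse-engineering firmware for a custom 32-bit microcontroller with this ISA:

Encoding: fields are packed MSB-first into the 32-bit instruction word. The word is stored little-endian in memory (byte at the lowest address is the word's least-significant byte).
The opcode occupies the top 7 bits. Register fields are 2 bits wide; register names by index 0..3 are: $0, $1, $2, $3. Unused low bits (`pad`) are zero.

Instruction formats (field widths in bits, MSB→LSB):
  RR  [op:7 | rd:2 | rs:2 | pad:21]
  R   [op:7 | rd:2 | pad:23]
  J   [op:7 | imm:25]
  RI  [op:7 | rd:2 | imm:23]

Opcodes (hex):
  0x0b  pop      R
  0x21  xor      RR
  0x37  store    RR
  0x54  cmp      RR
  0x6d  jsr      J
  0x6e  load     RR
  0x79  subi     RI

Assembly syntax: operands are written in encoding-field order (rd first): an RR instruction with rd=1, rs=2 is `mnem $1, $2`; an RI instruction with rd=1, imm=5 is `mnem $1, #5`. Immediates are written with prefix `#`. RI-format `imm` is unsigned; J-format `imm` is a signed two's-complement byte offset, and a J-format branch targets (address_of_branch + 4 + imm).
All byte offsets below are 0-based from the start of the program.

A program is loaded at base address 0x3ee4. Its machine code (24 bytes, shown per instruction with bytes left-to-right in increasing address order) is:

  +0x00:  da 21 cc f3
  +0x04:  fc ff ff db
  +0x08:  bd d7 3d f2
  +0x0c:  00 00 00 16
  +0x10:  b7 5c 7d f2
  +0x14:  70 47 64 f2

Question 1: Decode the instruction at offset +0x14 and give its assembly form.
@+14  little-endian(70 47 64 f2) = 0xf2644770
  opcode bits[31:25]=0x79: subi/RI
  rd: (w>>23)&0x3=0x0 → $0
  imm: (w>>0)&0x7fffff=0x644770 → #6571888

subi $0, #6571888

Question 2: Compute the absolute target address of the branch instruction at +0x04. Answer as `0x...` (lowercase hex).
[04] fc ff ff db → 0xdbfffffc
  top 7b → 0x6d → jsr [J]
  [24:0] imm=33554428 (s25→-4) = #-4
  target = base 0x3ee4 + off 0x04 + 4 + imm -4 = 0x3ee8

0x3ee8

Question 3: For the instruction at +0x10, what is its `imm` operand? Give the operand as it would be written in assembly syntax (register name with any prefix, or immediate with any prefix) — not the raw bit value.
@+10  little-endian(b7 5c 7d f2) = 0xf27d5cb7
  opcode bits[31:25]=0x79: subi/RI
  rd@[24:23]=0x0 ⇒ $0
  imm@[22:0]=0x7d5cb7 ⇒ #8215735

#8215735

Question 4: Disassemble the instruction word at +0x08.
@+08  little-endian(bd d7 3d f2) = 0xf23dd7bd
  op=0xf23dd7bd>>25=0x79 ⇒ subi (RI)
  rd: (w>>23)&0x3=0x0 → $0
  imm: (w>>0)&0x7fffff=0x3dd7bd → #4052925

subi $0, #4052925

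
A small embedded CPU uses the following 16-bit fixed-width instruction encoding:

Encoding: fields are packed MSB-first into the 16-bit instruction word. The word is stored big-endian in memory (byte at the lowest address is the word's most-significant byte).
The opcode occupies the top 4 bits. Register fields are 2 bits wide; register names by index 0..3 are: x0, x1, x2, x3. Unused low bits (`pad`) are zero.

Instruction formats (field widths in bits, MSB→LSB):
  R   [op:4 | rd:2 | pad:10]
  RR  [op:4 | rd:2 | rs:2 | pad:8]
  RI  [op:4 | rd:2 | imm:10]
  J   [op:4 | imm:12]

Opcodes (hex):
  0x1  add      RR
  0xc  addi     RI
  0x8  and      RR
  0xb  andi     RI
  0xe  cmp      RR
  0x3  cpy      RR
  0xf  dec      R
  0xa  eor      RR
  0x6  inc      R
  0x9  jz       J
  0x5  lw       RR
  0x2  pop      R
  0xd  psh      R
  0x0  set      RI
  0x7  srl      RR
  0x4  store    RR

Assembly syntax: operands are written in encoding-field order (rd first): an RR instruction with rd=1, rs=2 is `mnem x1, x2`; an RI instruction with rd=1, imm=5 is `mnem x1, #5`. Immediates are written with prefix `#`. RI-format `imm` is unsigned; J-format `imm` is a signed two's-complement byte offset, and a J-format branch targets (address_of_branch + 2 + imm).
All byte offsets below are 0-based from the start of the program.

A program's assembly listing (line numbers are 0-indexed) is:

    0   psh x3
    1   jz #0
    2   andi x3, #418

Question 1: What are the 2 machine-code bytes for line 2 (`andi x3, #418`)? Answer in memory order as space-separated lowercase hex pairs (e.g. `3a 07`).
2. andi fields op=0xb:4|rd=3:2|imm=418:10 → word bda2h → bd a2

bd a2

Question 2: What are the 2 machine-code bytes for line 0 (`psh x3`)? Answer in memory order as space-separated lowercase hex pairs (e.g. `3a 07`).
L0: psh op=0xd:4|rd=3:2|pad=0:10 ⇒ 0xdc00 ⇒ big dc 00

dc 00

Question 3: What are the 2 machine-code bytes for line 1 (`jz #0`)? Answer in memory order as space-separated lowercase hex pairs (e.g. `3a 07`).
90 00

1. jz fields op=0x9:4|imm=0:12 → word 9000h → 90 00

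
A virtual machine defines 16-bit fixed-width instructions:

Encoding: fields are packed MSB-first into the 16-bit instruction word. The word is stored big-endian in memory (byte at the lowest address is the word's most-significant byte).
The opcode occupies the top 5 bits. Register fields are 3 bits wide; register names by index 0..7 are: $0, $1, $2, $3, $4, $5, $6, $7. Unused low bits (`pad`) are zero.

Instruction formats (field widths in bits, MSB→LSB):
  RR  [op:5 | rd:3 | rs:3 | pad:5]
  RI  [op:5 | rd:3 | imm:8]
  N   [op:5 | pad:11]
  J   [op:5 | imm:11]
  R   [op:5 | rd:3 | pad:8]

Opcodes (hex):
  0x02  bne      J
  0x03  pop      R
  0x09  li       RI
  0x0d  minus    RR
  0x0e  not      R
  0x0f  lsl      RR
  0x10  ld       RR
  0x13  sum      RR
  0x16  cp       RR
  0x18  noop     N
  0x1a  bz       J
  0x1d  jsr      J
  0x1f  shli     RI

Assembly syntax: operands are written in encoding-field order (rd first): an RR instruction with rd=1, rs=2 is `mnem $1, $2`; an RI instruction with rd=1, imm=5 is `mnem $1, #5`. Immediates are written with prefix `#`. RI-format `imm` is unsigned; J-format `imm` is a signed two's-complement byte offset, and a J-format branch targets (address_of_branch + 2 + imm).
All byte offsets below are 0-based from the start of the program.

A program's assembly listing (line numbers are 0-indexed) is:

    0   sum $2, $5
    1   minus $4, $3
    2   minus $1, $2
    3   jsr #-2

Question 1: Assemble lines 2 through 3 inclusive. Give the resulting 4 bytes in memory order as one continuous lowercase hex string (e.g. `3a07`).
line 2 (minus): pack op=0xd:5|rd=1:3|rs=2:3|pad=0:5 = 0x6940; big→ 69 40
line 3 (jsr): pack op=0x1d:5|imm=-2:11 = 0xeffe; big→ ef fe

6940effe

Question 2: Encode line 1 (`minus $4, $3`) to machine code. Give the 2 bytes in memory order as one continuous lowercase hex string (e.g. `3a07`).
6c60

line 1 (minus): pack op=0xd:5|rd=4:3|rs=3:3|pad=0:5 = 0x6c60; big→ 6c 60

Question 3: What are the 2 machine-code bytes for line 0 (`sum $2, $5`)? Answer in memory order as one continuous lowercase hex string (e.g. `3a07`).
9aa0

0. sum fields op=0x13:5|rd=2:3|rs=5:3|pad=0:5 → word 9aa0h → 9a a0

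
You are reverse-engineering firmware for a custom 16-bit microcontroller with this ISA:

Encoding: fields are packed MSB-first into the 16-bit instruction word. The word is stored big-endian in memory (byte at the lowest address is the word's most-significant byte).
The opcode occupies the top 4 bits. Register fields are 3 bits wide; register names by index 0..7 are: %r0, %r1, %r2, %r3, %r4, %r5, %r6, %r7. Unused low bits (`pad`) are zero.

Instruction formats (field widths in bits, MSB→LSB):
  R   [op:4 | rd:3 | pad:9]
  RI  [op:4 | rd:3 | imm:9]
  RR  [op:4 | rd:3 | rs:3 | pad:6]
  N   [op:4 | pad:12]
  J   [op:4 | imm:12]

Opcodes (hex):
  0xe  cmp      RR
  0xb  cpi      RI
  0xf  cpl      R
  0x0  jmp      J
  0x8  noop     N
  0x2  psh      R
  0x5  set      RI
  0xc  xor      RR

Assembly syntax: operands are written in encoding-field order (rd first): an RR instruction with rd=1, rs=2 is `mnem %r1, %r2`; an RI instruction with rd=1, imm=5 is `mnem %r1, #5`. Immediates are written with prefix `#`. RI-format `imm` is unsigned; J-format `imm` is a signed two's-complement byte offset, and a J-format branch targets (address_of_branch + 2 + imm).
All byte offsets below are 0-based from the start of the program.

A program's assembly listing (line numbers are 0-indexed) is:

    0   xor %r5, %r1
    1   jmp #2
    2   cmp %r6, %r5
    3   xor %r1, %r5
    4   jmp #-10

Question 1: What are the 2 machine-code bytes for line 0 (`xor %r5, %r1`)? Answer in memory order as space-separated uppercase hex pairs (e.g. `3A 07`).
CA 40

L0: xor op=0xc:4|rd=5:3|rs=1:3|pad=0:6 ⇒ 0xca40 ⇒ big ca 40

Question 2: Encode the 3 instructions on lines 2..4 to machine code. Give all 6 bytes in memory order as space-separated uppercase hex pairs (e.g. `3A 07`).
ED 40 C3 40 0F F6

2. cmp fields op=0xe:4|rd=6:3|rs=5:3|pad=0:6 → word ed40h → ed 40
3. xor fields op=0xc:4|rd=1:3|rs=5:3|pad=0:6 → word c340h → c3 40
4. jmp fields op=0x0:4|imm=-10:12 → word 0ff6h → 0f f6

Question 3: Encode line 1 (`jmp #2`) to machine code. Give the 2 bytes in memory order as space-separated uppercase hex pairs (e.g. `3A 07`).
00 02

L1: jmp op=0x0:4|imm=2:12 ⇒ 0x0002 ⇒ big 00 02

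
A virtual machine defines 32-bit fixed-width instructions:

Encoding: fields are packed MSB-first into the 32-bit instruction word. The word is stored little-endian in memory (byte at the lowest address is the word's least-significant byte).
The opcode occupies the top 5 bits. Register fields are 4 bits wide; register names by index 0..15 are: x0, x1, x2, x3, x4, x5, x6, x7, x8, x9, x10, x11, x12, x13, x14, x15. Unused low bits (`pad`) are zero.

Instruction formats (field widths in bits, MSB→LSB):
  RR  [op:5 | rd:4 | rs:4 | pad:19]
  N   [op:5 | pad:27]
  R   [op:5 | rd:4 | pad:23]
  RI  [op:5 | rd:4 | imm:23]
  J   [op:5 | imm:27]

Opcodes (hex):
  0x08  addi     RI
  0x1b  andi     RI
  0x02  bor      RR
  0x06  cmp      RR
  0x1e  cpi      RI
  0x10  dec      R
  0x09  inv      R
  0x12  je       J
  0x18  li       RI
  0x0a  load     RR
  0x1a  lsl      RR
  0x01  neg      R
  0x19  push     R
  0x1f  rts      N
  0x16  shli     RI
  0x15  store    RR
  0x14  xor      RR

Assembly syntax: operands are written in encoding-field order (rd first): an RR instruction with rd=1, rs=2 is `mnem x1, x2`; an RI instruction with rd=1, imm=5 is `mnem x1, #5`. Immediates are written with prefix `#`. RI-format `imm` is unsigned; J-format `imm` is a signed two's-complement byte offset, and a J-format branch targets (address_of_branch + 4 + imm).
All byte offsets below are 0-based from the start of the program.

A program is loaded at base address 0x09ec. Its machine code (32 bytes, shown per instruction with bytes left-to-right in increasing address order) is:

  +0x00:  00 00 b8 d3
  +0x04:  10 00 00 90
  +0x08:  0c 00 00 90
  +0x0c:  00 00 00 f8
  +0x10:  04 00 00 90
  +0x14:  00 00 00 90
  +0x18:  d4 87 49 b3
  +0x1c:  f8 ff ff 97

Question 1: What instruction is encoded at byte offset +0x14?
je #0

[14] 00 00 00 90 → 0x90000000
  op=0x90000000>>27=0x12 ⇒ je (J)
  imm@[26:0]=0x0 ⇒ #0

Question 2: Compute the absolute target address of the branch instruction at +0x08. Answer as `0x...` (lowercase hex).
[08] 0c 00 00 90 → 0x9000000c
  op=0x9000000c>>27=0x12 ⇒ je (J)
  [26:0] imm=12 = #12
  target = base 0x09ec + off 0x08 + 4 + imm 12 = 0x0a04

0x0a04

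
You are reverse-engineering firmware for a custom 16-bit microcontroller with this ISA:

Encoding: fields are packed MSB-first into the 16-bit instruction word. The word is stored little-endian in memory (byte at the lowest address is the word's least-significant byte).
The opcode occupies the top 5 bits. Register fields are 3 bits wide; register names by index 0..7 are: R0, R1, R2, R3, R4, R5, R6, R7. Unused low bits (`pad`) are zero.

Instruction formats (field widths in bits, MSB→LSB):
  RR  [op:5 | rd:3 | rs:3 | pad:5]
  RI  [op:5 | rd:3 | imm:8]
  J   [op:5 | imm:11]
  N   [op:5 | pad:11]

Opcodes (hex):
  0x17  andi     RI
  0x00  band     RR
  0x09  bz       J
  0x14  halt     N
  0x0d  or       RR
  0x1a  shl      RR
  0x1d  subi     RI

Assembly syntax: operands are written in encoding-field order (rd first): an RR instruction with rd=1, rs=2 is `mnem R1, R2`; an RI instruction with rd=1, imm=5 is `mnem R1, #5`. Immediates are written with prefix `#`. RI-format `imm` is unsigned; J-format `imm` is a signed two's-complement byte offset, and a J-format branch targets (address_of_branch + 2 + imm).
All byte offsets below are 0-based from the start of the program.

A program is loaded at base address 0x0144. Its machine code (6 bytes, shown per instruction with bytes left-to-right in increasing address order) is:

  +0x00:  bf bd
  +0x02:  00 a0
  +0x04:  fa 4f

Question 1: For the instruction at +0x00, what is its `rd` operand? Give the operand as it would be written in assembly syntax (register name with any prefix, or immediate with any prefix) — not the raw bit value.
[00] bf bd → 0xbdbf
  opcode bits[15:11]=0x17: andi/RI
  [10:8] rd=5 = R5
  [7:0] imm=191 = #191

R5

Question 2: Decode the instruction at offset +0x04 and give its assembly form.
@+04  little-endian(fa 4f) = 0x4ffa
  top 5b → 0x9 → bz [J]
  imm@[10:0]=0x7fa (s11→-6) ⇒ #-6

bz #-6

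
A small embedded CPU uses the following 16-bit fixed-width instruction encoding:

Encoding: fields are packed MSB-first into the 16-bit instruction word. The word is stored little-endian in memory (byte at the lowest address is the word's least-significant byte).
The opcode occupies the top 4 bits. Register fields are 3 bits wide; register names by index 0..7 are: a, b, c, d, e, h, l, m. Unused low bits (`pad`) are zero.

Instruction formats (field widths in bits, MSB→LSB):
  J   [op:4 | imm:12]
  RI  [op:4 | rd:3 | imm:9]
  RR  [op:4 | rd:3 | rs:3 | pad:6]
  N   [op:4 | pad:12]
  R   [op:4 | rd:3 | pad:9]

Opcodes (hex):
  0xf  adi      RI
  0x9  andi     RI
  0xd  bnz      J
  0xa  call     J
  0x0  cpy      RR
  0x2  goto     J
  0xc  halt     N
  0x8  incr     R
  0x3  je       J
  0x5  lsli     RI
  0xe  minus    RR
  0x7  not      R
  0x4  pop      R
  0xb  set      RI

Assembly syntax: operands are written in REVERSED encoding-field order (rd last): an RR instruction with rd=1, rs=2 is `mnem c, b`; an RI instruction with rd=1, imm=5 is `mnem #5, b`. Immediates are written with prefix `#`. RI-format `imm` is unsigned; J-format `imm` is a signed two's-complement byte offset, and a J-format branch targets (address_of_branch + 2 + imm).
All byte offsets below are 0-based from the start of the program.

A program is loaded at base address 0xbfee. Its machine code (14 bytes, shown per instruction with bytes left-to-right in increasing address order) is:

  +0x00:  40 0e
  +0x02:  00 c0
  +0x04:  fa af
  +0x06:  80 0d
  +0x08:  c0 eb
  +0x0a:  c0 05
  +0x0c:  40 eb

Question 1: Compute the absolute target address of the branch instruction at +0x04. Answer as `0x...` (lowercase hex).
0xbfee

off 0x04: read fa af as little → 0xaffa
  op=0xaffa>>12=0xa ⇒ call (J)
  imm: (w>>0)&0xfff=0xffa (s12→-6) → #-6
  target = base 0xbfee + off 0x04 + 2 + imm -6 = 0xbfee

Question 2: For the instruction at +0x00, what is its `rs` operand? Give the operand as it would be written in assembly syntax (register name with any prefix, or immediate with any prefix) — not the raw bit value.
b

@+00  little-endian(40 0e) = 0x0e40
  opcode bits[15:12]=0x0: cpy/RR
  [11:9] rd=7 = m
  [8:6] rs=1 = b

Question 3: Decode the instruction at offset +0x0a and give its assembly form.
off 0x0a: read c0 05 as little → 0x05c0
  top 4b → 0x0 → cpy [RR]
  [11:9] rd=2 = c
  [8:6] rs=7 = m

cpy m, c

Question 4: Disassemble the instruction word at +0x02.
halt

@+02  little-endian(00 c0) = 0xc000
  top 4b → 0xc → halt [N]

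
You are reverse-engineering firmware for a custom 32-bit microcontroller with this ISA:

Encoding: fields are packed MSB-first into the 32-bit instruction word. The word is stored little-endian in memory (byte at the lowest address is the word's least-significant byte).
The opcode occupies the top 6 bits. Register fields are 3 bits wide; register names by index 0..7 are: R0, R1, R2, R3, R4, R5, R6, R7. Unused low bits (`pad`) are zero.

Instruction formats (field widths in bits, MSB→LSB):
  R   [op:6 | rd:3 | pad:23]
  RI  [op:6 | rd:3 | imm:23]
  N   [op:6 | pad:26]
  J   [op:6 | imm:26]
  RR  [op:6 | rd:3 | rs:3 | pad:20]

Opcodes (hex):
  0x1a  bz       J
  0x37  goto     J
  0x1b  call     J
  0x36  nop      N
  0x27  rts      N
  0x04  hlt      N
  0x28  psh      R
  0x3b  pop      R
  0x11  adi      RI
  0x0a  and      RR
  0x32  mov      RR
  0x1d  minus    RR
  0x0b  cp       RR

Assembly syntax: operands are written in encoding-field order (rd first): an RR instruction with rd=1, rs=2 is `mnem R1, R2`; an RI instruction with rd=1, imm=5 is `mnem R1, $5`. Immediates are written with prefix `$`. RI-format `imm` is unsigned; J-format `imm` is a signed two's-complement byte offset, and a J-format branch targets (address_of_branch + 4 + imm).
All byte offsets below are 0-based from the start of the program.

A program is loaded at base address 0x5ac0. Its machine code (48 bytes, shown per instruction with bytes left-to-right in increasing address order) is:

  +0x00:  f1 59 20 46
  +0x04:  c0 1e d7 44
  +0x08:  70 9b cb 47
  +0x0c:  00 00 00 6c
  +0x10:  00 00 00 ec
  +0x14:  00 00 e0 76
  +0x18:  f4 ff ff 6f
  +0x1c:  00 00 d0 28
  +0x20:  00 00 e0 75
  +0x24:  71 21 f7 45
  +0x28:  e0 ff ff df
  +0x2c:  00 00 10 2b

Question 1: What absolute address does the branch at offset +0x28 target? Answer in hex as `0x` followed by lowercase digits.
0x5acc

off 0x28: read e0 ff ff df as little → 0xdfffffe0
  top 6b → 0x37 → goto [J]
  [25:0] imm=67108832 (s26→-32) = $-32
  target = base 0x5ac0 + off 0x28 + 4 + imm -32 = 0x5acc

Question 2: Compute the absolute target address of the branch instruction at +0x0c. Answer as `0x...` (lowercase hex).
[0c] 00 00 00 6c → 0x6c000000
  opcode bits[31:26]=0x1b: call/J
  imm: (w>>0)&0x3ffffff=0x0 → $0
  target = base 0x5ac0 + off 0x0c + 4 + imm 0 = 0x5ad0

0x5ad0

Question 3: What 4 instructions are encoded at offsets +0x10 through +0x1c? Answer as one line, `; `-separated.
+0x10: 00 00 00 ec ⇒ word 0xec000000 (little)
  opcode bits[31:26]=0x3b: pop/R
  [25:23] rd=0 = R0
+0x14: 00 00 e0 76 ⇒ word 0x76e00000 (little)
  opcode bits[31:26]=0x1d: minus/RR
  [25:23] rd=5 = R5
  [22:20] rs=6 = R6
+0x18: f4 ff ff 6f ⇒ word 0x6ffffff4 (little)
  opcode bits[31:26]=0x1b: call/J
  [25:0] imm=67108852 (s26→-12) = $-12
+0x1c: 00 00 d0 28 ⇒ word 0x28d00000 (little)
  opcode bits[31:26]=0xa: and/RR
  [25:23] rd=1 = R1
  [22:20] rs=5 = R5

pop R0; minus R5, R6; call $-12; and R1, R5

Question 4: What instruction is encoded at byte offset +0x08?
adi R7, $4954992

+0x08: 70 9b cb 47 ⇒ word 0x47cb9b70 (little)
  opcode bits[31:26]=0x11: adi/RI
  rd: (w>>23)&0x7=0x7 → R7
  imm: (w>>0)&0x7fffff=0x4b9b70 → $4954992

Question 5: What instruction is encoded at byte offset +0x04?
adi R1, $5709504

off 0x04: read c0 1e d7 44 as little → 0x44d71ec0
  op=0x44d71ec0>>26=0x11 ⇒ adi (RI)
  [25:23] rd=1 = R1
  [22:0] imm=5709504 = $5709504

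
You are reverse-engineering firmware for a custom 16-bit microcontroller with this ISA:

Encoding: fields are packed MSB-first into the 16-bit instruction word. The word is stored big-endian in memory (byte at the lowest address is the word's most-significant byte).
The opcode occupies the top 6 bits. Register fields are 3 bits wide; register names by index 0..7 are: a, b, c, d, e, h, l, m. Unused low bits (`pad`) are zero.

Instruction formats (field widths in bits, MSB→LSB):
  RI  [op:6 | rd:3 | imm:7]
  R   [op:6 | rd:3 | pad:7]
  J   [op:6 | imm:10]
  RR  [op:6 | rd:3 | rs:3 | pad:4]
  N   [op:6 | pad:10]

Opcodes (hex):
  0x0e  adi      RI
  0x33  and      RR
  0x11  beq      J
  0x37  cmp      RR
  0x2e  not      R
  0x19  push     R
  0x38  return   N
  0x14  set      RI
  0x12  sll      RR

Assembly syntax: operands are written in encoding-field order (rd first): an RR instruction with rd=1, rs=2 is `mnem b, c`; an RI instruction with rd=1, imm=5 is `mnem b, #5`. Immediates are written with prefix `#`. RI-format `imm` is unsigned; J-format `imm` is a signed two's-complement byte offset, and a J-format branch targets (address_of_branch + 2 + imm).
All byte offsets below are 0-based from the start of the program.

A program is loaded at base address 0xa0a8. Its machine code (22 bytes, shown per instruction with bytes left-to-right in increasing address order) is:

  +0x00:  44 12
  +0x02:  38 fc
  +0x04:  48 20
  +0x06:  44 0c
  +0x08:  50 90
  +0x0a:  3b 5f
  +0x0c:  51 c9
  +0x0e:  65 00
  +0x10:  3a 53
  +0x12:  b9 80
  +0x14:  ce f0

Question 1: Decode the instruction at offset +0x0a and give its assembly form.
adi l, #95

[0a] 3b 5f → 0x3b5f
  top 6b → 0xe → adi [RI]
  rd: (w>>7)&0x7=0x6 → l
  imm: (w>>0)&0x7f=0x5f → #95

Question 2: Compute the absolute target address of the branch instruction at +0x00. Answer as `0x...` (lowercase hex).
0xa0bc

[00] 44 12 → 0x4412
  op=0x4412>>10=0x11 ⇒ beq (J)
  imm@[9:0]=0x12 ⇒ #18
  target = base 0xa0a8 + off 0x00 + 2 + imm 18 = 0xa0bc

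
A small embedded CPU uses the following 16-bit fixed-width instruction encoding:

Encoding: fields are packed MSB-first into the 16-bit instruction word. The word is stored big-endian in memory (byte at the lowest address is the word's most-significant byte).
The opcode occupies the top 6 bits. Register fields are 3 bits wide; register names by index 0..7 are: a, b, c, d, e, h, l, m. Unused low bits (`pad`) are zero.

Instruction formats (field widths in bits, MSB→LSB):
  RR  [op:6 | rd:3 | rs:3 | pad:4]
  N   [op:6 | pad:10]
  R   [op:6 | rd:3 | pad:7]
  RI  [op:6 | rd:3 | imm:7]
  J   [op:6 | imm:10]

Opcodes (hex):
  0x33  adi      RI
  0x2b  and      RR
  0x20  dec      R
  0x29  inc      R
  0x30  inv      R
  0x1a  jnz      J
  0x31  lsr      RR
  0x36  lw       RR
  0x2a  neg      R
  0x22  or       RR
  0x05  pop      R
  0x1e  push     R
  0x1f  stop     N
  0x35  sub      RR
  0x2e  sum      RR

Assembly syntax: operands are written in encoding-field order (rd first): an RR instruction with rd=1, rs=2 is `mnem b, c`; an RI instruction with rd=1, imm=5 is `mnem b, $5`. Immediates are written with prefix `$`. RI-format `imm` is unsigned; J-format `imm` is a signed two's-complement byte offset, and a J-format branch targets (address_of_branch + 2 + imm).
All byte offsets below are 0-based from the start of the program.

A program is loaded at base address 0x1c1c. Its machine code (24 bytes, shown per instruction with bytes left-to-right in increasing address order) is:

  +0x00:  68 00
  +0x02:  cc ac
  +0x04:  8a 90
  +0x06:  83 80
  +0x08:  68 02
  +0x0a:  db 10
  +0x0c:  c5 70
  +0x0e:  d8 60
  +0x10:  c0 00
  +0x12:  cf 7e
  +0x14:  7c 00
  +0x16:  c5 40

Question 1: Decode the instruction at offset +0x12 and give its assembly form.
@+12  big-endian(cf 7e) = 0xcf7e
  op=0xcf7e>>10=0x33 ⇒ adi (RI)
  rd: (w>>7)&0x7=0x6 → l
  imm: (w>>0)&0x7f=0x7e → $126

adi l, $126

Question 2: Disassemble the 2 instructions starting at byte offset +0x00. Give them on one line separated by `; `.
[00] 68 00 → 0x6800
  top 6b → 0x1a → jnz [J]
  imm@[9:0]=0x0 ⇒ $0
[02] cc ac → 0xccac
  top 6b → 0x33 → adi [RI]
  rd@[9:7]=0x1 ⇒ b
  imm@[6:0]=0x2c ⇒ $44

jnz $0; adi b, $44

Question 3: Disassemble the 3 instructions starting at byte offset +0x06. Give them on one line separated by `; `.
dec m; jnz $2; lw l, b

off 0x06: read 83 80 as big → 0x8380
  top 6b → 0x20 → dec [R]
  rd: (w>>7)&0x7=0x7 → m
off 0x08: read 68 02 as big → 0x6802
  top 6b → 0x1a → jnz [J]
  imm: (w>>0)&0x3ff=0x2 → $2
off 0x0a: read db 10 as big → 0xdb10
  top 6b → 0x36 → lw [RR]
  rd: (w>>7)&0x7=0x6 → l
  rs: (w>>4)&0x7=0x1 → b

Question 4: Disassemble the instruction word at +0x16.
@+16  big-endian(c5 40) = 0xc540
  top 6b → 0x31 → lsr [RR]
  rd: (w>>7)&0x7=0x2 → c
  rs: (w>>4)&0x7=0x4 → e

lsr c, e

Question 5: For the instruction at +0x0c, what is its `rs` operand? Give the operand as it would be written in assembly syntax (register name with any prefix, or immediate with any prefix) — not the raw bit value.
off 0x0c: read c5 70 as big → 0xc570
  opcode bits[15:10]=0x31: lsr/RR
  rd@[9:7]=0x2 ⇒ c
  rs@[6:4]=0x7 ⇒ m

m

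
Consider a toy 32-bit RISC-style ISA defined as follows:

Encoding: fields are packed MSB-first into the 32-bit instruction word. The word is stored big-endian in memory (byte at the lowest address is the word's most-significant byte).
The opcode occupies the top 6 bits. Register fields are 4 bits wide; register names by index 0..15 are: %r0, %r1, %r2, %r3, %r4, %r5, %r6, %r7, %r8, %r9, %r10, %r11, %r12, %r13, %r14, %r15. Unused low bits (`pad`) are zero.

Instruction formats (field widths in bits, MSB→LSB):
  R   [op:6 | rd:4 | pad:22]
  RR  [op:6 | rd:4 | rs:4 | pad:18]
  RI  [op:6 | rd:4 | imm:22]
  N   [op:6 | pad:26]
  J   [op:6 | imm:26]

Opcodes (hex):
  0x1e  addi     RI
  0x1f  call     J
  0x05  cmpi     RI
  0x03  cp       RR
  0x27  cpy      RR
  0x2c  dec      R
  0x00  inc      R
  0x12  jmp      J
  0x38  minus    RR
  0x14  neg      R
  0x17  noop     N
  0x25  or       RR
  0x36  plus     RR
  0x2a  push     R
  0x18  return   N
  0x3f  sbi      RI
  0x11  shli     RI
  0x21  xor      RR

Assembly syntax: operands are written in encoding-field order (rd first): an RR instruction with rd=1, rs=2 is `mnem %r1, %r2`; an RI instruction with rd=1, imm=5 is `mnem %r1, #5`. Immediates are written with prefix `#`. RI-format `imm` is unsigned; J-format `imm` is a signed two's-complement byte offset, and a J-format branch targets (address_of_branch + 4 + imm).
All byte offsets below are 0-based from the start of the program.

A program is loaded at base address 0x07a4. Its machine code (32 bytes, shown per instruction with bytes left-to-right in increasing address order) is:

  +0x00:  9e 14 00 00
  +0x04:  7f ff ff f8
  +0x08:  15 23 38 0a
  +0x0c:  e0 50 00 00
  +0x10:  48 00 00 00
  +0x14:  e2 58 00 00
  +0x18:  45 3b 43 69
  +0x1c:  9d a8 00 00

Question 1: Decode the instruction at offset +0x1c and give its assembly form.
cpy %r6, %r10

+0x1c: 9d a8 00 00 ⇒ word 0x9da80000 (big)
  op=0x9da80000>>26=0x27 ⇒ cpy (RR)
  [25:22] rd=6 = %r6
  [21:18] rs=10 = %r10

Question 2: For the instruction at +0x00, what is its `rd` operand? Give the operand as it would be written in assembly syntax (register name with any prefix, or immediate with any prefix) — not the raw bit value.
[00] 9e 14 00 00 → 0x9e140000
  op=0x9e140000>>26=0x27 ⇒ cpy (RR)
  [25:22] rd=8 = %r8
  [21:18] rs=5 = %r5

%r8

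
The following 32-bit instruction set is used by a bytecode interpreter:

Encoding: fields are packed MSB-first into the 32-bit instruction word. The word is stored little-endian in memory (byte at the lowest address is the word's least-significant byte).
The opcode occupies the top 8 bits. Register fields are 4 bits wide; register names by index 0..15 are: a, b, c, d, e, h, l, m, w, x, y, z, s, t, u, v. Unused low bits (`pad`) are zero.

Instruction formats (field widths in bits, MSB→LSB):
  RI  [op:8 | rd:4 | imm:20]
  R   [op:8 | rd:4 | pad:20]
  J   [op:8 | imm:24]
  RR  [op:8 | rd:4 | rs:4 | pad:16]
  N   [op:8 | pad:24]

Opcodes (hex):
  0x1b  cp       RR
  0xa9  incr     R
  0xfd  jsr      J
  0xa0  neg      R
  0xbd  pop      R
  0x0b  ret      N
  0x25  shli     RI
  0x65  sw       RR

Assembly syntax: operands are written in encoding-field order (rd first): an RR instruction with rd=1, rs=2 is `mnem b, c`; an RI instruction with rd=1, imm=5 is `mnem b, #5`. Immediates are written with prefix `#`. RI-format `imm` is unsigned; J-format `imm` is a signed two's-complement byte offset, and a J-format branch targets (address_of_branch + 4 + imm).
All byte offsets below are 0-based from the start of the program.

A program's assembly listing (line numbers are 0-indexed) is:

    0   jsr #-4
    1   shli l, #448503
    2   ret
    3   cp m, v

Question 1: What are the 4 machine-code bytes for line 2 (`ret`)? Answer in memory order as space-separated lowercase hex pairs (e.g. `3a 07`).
00 00 00 0b

L2: ret op=0xb:8|pad=0:24 ⇒ 0x0b000000 ⇒ little 00 00 00 0b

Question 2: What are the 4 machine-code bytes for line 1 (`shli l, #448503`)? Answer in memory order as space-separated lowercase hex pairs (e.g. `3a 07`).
line 1 (shli): pack op=0x25:8|rd=6:4|imm=448503:20 = 0x2566d7f7; little→ f7 d7 66 25

f7 d7 66 25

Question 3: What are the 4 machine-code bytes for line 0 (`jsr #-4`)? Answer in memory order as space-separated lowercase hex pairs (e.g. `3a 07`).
fc ff ff fd

0. jsr fields op=0xfd:8|imm=-4:24 → word fdfffffch → fc ff ff fd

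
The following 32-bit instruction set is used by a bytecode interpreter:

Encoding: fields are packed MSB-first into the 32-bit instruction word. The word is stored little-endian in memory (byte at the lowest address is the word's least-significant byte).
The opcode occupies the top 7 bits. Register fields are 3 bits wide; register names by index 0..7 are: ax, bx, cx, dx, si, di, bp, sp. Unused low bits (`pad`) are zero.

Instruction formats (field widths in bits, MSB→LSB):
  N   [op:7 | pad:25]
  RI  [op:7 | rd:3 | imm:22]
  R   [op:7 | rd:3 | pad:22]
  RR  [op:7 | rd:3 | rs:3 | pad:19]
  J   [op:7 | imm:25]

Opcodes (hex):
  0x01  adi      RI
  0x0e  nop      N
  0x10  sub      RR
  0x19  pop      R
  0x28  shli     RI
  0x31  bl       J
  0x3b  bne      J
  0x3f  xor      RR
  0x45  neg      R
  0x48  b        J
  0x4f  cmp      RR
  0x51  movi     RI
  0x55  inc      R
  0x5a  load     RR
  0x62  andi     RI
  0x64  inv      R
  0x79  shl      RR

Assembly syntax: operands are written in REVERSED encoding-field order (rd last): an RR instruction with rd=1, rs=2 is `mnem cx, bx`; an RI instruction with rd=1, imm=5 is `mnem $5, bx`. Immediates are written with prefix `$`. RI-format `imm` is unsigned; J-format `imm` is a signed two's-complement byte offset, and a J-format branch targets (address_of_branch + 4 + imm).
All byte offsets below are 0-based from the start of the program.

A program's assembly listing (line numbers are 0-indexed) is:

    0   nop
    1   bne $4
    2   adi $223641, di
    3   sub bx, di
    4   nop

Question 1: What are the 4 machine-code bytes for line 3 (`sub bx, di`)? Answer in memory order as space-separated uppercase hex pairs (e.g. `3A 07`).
00 00 48 21

L3: sub op=0x10:7|rd=5:3|rs=1:3|pad=0:19 ⇒ 0x21480000 ⇒ little 00 00 48 21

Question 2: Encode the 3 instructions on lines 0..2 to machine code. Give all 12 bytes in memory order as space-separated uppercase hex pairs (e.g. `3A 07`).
00 00 00 1C 04 00 00 76 99 69 43 03

0. nop fields op=0xe:7|pad=0:25 → word 1c000000h → 00 00 00 1c
1. bne fields op=0x3b:7|imm=4:25 → word 76000004h → 04 00 00 76
2. adi fields op=0x1:7|rd=5:3|imm=223641:22 → word 03436999h → 99 69 43 03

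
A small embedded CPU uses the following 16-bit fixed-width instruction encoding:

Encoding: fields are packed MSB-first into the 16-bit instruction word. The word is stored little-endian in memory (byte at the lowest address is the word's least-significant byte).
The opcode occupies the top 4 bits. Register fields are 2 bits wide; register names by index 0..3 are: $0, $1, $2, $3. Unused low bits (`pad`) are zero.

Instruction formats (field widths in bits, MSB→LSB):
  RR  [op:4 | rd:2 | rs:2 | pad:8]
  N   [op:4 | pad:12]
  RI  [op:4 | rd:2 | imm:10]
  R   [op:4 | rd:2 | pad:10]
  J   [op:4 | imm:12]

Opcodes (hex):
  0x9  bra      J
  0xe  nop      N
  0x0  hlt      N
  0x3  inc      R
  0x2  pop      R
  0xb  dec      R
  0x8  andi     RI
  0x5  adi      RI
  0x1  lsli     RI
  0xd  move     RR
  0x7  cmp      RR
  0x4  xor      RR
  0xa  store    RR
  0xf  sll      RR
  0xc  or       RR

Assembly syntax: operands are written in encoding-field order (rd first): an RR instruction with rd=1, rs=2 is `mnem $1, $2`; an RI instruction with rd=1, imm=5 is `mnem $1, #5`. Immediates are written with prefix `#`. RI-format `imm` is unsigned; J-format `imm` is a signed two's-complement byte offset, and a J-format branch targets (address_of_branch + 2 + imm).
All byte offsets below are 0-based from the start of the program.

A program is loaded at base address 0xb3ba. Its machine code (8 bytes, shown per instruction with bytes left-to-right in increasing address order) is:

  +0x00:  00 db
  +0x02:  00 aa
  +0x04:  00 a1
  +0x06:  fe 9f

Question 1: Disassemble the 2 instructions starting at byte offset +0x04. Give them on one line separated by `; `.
store $0, $1; bra #-2

@+04  little-endian(00 a1) = 0xa100
  top 4b → 0xa → store [RR]
  rd: (w>>10)&0x3=0x0 → $0
  rs: (w>>8)&0x3=0x1 → $1
@+06  little-endian(fe 9f) = 0x9ffe
  top 4b → 0x9 → bra [J]
  imm: (w>>0)&0xfff=0xffe (s12→-2) → #-2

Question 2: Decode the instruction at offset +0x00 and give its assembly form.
[00] 00 db → 0xdb00
  opcode bits[15:12]=0xd: move/RR
  rd@[11:10]=0x2 ⇒ $2
  rs@[9:8]=0x3 ⇒ $3

move $2, $3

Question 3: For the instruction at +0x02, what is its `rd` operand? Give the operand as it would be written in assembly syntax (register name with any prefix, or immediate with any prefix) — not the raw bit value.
$2

[02] 00 aa → 0xaa00
  op=0xaa00>>12=0xa ⇒ store (RR)
  [11:10] rd=2 = $2
  [9:8] rs=2 = $2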